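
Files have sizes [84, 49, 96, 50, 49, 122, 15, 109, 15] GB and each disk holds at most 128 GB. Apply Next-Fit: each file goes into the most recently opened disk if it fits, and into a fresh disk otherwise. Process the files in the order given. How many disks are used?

Put 84 GB in disk 1; 44 GB remain.
Put 49 GB in disk 2; 79 GB remain.
Put 96 GB in disk 3; 32 GB remain.
Put 50 GB in disk 4; 78 GB remain.
Put 49 GB in disk 4; 29 GB remain.
Put 122 GB in disk 5; 6 GB remain.
Put 15 GB in disk 6; 113 GB remain.
Put 109 GB in disk 6; 4 GB remain.
Put 15 GB in disk 7; 113 GB remain.

7 disks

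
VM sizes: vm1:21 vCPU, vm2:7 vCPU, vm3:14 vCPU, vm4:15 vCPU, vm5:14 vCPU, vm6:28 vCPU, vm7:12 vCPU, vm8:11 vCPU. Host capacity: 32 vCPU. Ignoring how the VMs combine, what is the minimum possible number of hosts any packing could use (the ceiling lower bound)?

4 hosts

Total size = 21 + 7 + 14 + 15 + 14 + 28 + 12 + 11 = 122 vCPU.
⌈122 / 32⌉ = 4.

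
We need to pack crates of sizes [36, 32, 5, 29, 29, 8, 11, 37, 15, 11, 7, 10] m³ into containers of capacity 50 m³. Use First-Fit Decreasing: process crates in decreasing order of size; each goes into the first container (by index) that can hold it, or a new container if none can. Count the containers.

5 containers

Sorted descending: 37, 36, 32, 29, 29, 15, 11, 11, 10, 8, 7, 5.
Put 37 m³ in container 1; 13 m³ remain.
Put 36 m³ in container 2; 14 m³ remain.
Put 32 m³ in container 3; 18 m³ remain.
Put 29 m³ in container 4; 21 m³ remain.
Put 29 m³ in container 5; 21 m³ remain.
Put 15 m³ in container 3; 3 m³ remain.
Put 11 m³ in container 1; 2 m³ remain.
Put 11 m³ in container 2; 3 m³ remain.
Put 10 m³ in container 4; 11 m³ remain.
Put 8 m³ in container 4; 3 m³ remain.
Put 7 m³ in container 5; 14 m³ remain.
Put 5 m³ in container 5; 9 m³ remain.
Final containers: [37,11] [36,11] [32,15] [29,10,8] [29,7,5].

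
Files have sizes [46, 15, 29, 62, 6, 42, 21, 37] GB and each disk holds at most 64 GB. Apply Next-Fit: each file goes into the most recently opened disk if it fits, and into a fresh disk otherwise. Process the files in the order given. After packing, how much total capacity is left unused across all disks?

62

Put 46 GB in disk 1; 18 GB remain.
Put 15 GB in disk 1; 3 GB remain.
Put 29 GB in disk 2; 35 GB remain.
Put 62 GB in disk 3; 2 GB remain.
Put 6 GB in disk 4; 58 GB remain.
Put 42 GB in disk 4; 16 GB remain.
Put 21 GB in disk 5; 43 GB remain.
Put 37 GB in disk 5; 6 GB remain.
5 disks × 64 GB = 320 GB; used 258 GB; unused 62 GB.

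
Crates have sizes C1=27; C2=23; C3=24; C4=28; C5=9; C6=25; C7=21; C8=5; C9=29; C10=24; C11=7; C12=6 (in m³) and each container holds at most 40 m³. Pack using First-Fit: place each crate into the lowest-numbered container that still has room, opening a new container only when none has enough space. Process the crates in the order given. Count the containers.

8

C1 (27 m³) → container 1 (remaining 13 m³)
C2 (23 m³) → container 2 (remaining 17 m³)
C3 (24 m³) → container 3 (remaining 16 m³)
C4 (28 m³) → container 4 (remaining 12 m³)
C5 (9 m³) → container 1 (remaining 4 m³)
C6 (25 m³) → container 5 (remaining 15 m³)
C7 (21 m³) → container 6 (remaining 19 m³)
C8 (5 m³) → container 2 (remaining 12 m³)
C9 (29 m³) → container 7 (remaining 11 m³)
C10 (24 m³) → container 8 (remaining 16 m³)
C11 (7 m³) → container 2 (remaining 5 m³)
C12 (6 m³) → container 3 (remaining 10 m³)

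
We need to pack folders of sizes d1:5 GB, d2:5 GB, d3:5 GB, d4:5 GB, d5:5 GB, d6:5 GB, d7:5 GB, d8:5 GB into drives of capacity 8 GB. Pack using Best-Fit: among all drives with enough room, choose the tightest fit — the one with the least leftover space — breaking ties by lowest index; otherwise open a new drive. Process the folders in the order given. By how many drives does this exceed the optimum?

Best-Fit: [5] [5] [5] [5] [5] [5] [5] [5] → 8 drives.
8 folders exceed 4 GB (half the capacity), and no two of those can share a drive, so at least 8 drives are needed.
So 8 is already optimal.

0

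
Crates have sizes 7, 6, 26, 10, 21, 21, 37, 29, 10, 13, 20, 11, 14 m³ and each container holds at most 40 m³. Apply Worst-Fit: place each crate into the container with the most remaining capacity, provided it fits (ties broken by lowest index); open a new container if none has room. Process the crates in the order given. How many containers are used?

7 containers

Put 7 m³ in container 1; 33 m³ remain.
Put 6 m³ in container 1; 27 m³ remain.
Put 26 m³ in container 1; 1 m³ remain.
Put 10 m³ in container 2; 30 m³ remain.
Put 21 m³ in container 2; 9 m³ remain.
Put 21 m³ in container 3; 19 m³ remain.
Put 37 m³ in container 4; 3 m³ remain.
Put 29 m³ in container 5; 11 m³ remain.
Put 10 m³ in container 3; 9 m³ remain.
Put 13 m³ in container 6; 27 m³ remain.
Put 20 m³ in container 6; 7 m³ remain.
Put 11 m³ in container 5; 0 m³ remain.
Put 14 m³ in container 7; 26 m³ remain.
Final containers: [7,6,26] [10,21] [21,10] [37] [29,11] [13,20] [14].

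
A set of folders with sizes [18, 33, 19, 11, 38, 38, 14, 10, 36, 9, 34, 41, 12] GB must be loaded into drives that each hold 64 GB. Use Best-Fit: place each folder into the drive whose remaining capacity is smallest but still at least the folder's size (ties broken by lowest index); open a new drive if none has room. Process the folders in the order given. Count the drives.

drive 1: place 18 GB, 46 GB left
drive 1: place 33 GB, 13 GB left
drive 2: place 19 GB, 45 GB left
drive 1: place 11 GB, 2 GB left
drive 2: place 38 GB, 7 GB left
drive 3: place 38 GB, 26 GB left
drive 3: place 14 GB, 12 GB left
drive 3: place 10 GB, 2 GB left
drive 4: place 36 GB, 28 GB left
drive 4: place 9 GB, 19 GB left
drive 5: place 34 GB, 30 GB left
drive 6: place 41 GB, 23 GB left
drive 4: place 12 GB, 7 GB left
Final drives: [18,33,11] [19,38] [38,14,10] [36,9,12] [34] [41].

6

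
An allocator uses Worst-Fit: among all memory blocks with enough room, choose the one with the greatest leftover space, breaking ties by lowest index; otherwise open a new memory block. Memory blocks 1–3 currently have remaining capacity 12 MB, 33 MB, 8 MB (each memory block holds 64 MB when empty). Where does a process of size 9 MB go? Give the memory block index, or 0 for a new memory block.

Memory blocks with room: memory block 1 (12 MB), memory block 2 (33 MB).
Most room is memory block 2 with 33 MB free.

2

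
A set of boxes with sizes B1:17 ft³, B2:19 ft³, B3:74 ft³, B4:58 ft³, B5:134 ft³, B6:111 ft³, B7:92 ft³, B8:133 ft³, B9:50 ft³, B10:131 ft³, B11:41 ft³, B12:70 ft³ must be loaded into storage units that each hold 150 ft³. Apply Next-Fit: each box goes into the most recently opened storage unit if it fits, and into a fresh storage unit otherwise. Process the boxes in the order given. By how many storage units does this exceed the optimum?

Next-Fit: [17,19,74] [58] [134] [111] [92] [133] [50] [131] [41,70] → 9 storage units.
Total size 930 ft³; any packing needs at least ⌈930/150⌉ = 7 storage units.
An optimal packing achieves that bound: [134] [133,17] [131,19] [111] [92,58] [74,70] [50,41] → 7 storage units.
Excess: 9 − 7 = 2.

2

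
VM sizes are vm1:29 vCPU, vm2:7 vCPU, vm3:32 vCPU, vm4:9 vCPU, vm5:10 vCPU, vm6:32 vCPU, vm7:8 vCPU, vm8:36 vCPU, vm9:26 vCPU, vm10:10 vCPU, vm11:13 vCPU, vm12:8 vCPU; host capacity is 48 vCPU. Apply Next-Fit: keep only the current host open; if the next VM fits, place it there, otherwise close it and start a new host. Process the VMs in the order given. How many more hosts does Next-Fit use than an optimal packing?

Next-Fit: [29,7] [32,9] [10,32] [8,36] [26,10] [13,8] → 6 hosts.
Total size 220 vCPU; any packing needs at least ⌈220/48⌉ = 5 hosts.
An optimal packing achieves that bound: [36,10] [32,13] [32,10] [29,9,8] [26,8,7] → 5 hosts.
Excess: 6 − 5 = 1.

1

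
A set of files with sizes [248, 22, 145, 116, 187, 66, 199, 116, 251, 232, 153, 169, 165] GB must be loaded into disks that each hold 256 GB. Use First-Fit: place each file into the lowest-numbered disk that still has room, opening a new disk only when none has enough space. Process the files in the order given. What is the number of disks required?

248 GB → disk 1 (remaining 8 GB)
22 GB → disk 2 (remaining 234 GB)
145 GB → disk 2 (remaining 89 GB)
116 GB → disk 3 (remaining 140 GB)
187 GB → disk 4 (remaining 69 GB)
66 GB → disk 2 (remaining 23 GB)
199 GB → disk 5 (remaining 57 GB)
116 GB → disk 3 (remaining 24 GB)
251 GB → disk 6 (remaining 5 GB)
232 GB → disk 7 (remaining 24 GB)
153 GB → disk 8 (remaining 103 GB)
169 GB → disk 9 (remaining 87 GB)
165 GB → disk 10 (remaining 91 GB)
Final disks: [248] [22,145,66] [116,116] [187] [199] [251] [232] [153] [169] [165].

10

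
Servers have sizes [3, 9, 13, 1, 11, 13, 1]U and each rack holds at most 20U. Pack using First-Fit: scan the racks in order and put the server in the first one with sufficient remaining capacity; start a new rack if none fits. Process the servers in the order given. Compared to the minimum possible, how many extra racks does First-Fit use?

1

First-Fit: [3,9,1,1] [13] [11] [13] → 4 racks.
Total size 51U; any packing needs at least ⌈51/20⌉ = 3 racks.
An optimal packing achieves that bound: [13,3,1,1] [13] [11,9] → 3 racks.
Excess: 4 − 3 = 1.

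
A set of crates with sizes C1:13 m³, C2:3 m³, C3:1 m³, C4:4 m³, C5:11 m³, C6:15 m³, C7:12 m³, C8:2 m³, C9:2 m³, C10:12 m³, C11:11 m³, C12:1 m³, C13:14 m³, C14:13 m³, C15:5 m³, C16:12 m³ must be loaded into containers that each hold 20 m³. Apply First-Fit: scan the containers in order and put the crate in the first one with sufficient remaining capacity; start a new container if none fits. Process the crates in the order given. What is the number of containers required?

9

C1 (13 m³) → container 1 (remaining 7 m³)
C2 (3 m³) → container 1 (remaining 4 m³)
C3 (1 m³) → container 1 (remaining 3 m³)
C4 (4 m³) → container 2 (remaining 16 m³)
C5 (11 m³) → container 2 (remaining 5 m³)
C6 (15 m³) → container 3 (remaining 5 m³)
C7 (12 m³) → container 4 (remaining 8 m³)
C8 (2 m³) → container 1 (remaining 1 m³)
C9 (2 m³) → container 2 (remaining 3 m³)
C10 (12 m³) → container 5 (remaining 8 m³)
C11 (11 m³) → container 6 (remaining 9 m³)
C12 (1 m³) → container 1 (remaining 0 m³)
C13 (14 m³) → container 7 (remaining 6 m³)
C14 (13 m³) → container 8 (remaining 7 m³)
C15 (5 m³) → container 3 (remaining 0 m³)
C16 (12 m³) → container 9 (remaining 8 m³)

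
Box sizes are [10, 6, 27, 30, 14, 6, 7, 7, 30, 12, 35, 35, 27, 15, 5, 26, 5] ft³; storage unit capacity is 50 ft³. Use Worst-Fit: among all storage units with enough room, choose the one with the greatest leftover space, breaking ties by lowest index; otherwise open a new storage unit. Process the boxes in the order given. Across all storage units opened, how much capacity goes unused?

53

Put 10 ft³ in storage unit 1; 40 ft³ remain.
Put 6 ft³ in storage unit 1; 34 ft³ remain.
Put 27 ft³ in storage unit 1; 7 ft³ remain.
Put 30 ft³ in storage unit 2; 20 ft³ remain.
Put 14 ft³ in storage unit 2; 6 ft³ remain.
Put 6 ft³ in storage unit 1; 1 ft³ remain.
Put 7 ft³ in storage unit 3; 43 ft³ remain.
Put 7 ft³ in storage unit 3; 36 ft³ remain.
Put 30 ft³ in storage unit 3; 6 ft³ remain.
Put 12 ft³ in storage unit 4; 38 ft³ remain.
Put 35 ft³ in storage unit 4; 3 ft³ remain.
Put 35 ft³ in storage unit 5; 15 ft³ remain.
Put 27 ft³ in storage unit 6; 23 ft³ remain.
Put 15 ft³ in storage unit 6; 8 ft³ remain.
Put 5 ft³ in storage unit 5; 10 ft³ remain.
Put 26 ft³ in storage unit 7; 24 ft³ remain.
Put 5 ft³ in storage unit 7; 19 ft³ remain.
7 storage units × 50 ft³ = 350 ft³; used 297 ft³; unused 53 ft³.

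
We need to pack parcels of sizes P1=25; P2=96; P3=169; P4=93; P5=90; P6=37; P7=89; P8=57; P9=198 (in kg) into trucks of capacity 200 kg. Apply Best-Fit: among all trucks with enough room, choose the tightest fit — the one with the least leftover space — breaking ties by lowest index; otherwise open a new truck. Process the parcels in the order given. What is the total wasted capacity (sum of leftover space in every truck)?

Put P1 (25 kg) in truck 1; 175 kg remain.
Put P2 (96 kg) in truck 1; 79 kg remain.
Put P3 (169 kg) in truck 2; 31 kg remain.
Put P4 (93 kg) in truck 3; 107 kg remain.
Put P5 (90 kg) in truck 3; 17 kg remain.
Put P6 (37 kg) in truck 1; 42 kg remain.
Put P7 (89 kg) in truck 4; 111 kg remain.
Put P8 (57 kg) in truck 4; 54 kg remain.
Put P9 (198 kg) in truck 5; 2 kg remain.
5 trucks × 200 kg = 1000 kg; used 854 kg; unused 146 kg.

146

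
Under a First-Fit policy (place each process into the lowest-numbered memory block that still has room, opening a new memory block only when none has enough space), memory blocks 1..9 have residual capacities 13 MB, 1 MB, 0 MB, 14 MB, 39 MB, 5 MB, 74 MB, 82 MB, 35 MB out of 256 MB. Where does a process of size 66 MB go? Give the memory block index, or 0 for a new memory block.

7

Memory blocks with room: memory block 7 (74 MB), memory block 8 (82 MB).
The first with room is memory block 7.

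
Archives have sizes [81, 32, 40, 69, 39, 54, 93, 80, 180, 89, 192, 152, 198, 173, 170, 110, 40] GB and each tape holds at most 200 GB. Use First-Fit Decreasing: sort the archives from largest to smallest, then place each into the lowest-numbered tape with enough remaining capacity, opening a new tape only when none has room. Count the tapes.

10

Sorted descending: 198, 192, 180, 173, 170, 152, 110, 93, 89, 81, 80, 69, 54, 40, 40, 39, 32.
Put 198 GB in tape 1; 2 GB remain.
Put 192 GB in tape 2; 8 GB remain.
Put 180 GB in tape 3; 20 GB remain.
Put 173 GB in tape 4; 27 GB remain.
Put 170 GB in tape 5; 30 GB remain.
Put 152 GB in tape 6; 48 GB remain.
Put 110 GB in tape 7; 90 GB remain.
Put 93 GB in tape 8; 107 GB remain.
Put 89 GB in tape 7; 1 GB remain.
Put 81 GB in tape 8; 26 GB remain.
Put 80 GB in tape 9; 120 GB remain.
Put 69 GB in tape 9; 51 GB remain.
Put 54 GB in tape 10; 146 GB remain.
Put 40 GB in tape 6; 8 GB remain.
Put 40 GB in tape 9; 11 GB remain.
Put 39 GB in tape 10; 107 GB remain.
Put 32 GB in tape 10; 75 GB remain.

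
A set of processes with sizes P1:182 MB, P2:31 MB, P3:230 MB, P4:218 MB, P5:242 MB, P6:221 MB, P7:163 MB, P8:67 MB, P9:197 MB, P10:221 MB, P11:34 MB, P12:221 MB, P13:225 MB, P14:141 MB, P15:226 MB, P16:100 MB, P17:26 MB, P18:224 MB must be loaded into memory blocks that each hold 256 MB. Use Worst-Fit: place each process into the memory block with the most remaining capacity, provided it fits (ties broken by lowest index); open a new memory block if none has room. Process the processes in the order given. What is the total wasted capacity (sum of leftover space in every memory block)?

Put P1 (182 MB) in memory block 1; 74 MB remain.
Put P2 (31 MB) in memory block 1; 43 MB remain.
Put P3 (230 MB) in memory block 2; 26 MB remain.
Put P4 (218 MB) in memory block 3; 38 MB remain.
Put P5 (242 MB) in memory block 4; 14 MB remain.
Put P6 (221 MB) in memory block 5; 35 MB remain.
Put P7 (163 MB) in memory block 6; 93 MB remain.
Put P8 (67 MB) in memory block 6; 26 MB remain.
Put P9 (197 MB) in memory block 7; 59 MB remain.
Put P10 (221 MB) in memory block 8; 35 MB remain.
Put P11 (34 MB) in memory block 7; 25 MB remain.
Put P12 (221 MB) in memory block 9; 35 MB remain.
Put P13 (225 MB) in memory block 10; 31 MB remain.
Put P14 (141 MB) in memory block 11; 115 MB remain.
Put P15 (226 MB) in memory block 12; 30 MB remain.
Put P16 (100 MB) in memory block 11; 15 MB remain.
Put P17 (26 MB) in memory block 1; 17 MB remain.
Put P18 (224 MB) in memory block 13; 32 MB remain.
13 memory blocks × 256 MB = 3328 MB; used 2969 MB; unused 359 MB.

359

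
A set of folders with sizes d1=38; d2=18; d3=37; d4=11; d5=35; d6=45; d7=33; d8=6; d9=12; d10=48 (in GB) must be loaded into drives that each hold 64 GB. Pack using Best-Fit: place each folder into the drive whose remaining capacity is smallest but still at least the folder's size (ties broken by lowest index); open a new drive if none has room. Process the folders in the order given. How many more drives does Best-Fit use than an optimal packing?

0

Best-Fit: [38,18,6] [37,11,12] [35] [45] [33] [48] → 6 drives.
6 folders exceed 32 GB (half the capacity), and no two of those can share a drive, so at least 6 drives are needed.
So 6 is already optimal.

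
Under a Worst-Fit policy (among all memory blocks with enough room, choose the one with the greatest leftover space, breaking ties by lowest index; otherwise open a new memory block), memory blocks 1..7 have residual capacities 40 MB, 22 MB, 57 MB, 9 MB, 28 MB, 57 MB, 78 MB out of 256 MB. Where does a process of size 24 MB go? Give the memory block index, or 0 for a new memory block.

7

Memory blocks with room: memory block 1 (40 MB), memory block 3 (57 MB), memory block 5 (28 MB), memory block 6 (57 MB), memory block 7 (78 MB).
Most room is memory block 7 with 78 MB free.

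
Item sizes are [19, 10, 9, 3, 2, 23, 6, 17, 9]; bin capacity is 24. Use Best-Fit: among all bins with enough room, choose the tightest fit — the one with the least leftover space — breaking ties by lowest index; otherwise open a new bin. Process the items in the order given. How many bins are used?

5

19 → bin 1 (remaining 5)
10 → bin 2 (remaining 14)
9 → bin 2 (remaining 5)
3 → bin 1 (remaining 2)
2 → bin 1 (remaining 0)
23 → bin 3 (remaining 1)
6 → bin 4 (remaining 18)
17 → bin 4 (remaining 1)
9 → bin 5 (remaining 15)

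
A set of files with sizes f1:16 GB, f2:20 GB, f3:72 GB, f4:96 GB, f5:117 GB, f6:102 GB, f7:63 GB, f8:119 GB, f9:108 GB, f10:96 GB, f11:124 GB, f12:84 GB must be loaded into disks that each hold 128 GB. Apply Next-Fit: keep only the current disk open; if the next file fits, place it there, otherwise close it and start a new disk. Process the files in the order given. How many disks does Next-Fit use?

10

disk 1: place f1 (16 GB), 112 GB left
disk 1: place f2 (20 GB), 92 GB left
disk 1: place f3 (72 GB), 20 GB left
disk 2: place f4 (96 GB), 32 GB left
disk 3: place f5 (117 GB), 11 GB left
disk 4: place f6 (102 GB), 26 GB left
disk 5: place f7 (63 GB), 65 GB left
disk 6: place f8 (119 GB), 9 GB left
disk 7: place f9 (108 GB), 20 GB left
disk 8: place f10 (96 GB), 32 GB left
disk 9: place f11 (124 GB), 4 GB left
disk 10: place f12 (84 GB), 44 GB left
Final disks: [16,20,72] [96] [117] [102] [63] [119] [108] [96] [124] [84].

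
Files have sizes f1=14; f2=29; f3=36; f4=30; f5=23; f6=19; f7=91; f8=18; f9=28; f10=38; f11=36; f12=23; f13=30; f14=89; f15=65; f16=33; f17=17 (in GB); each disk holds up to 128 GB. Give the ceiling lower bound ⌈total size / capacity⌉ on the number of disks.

5

Total size = 14 + 29 + 36 + 30 + 23 + 19 + 91 + 18 + 28 + 38 + 36 + 23 + 30 + 89 + 65 + 33 + 17 = 619 GB.
⌈619 / 128⌉ = 5.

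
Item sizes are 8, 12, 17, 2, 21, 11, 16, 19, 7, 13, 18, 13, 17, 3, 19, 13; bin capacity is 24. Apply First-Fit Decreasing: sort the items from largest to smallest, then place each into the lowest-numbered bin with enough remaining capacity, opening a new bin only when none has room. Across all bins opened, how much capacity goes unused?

55

Sorted descending: 21, 19, 19, 18, 17, 17, 16, 13, 13, 13, 12, 11, 8, 7, 3, 2.
21 → bin 1 (remaining 3)
19 → bin 2 (remaining 5)
19 → bin 3 (remaining 5)
18 → bin 4 (remaining 6)
17 → bin 5 (remaining 7)
17 → bin 6 (remaining 7)
16 → bin 7 (remaining 8)
13 → bin 8 (remaining 11)
13 → bin 9 (remaining 11)
13 → bin 10 (remaining 11)
12 → bin 11 (remaining 12)
11 → bin 8 (remaining 0)
8 → bin 7 (remaining 0)
7 → bin 5 (remaining 0)
3 → bin 1 (remaining 0)
2 → bin 2 (remaining 3)
11 bins × 24 = 264; used 209; unused 55.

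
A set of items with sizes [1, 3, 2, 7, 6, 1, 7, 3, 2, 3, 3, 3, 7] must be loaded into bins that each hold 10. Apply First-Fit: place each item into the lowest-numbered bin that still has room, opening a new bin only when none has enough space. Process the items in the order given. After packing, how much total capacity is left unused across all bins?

1 → bin 1 (remaining 9)
3 → bin 1 (remaining 6)
2 → bin 1 (remaining 4)
7 → bin 2 (remaining 3)
6 → bin 3 (remaining 4)
1 → bin 1 (remaining 3)
7 → bin 4 (remaining 3)
3 → bin 1 (remaining 0)
2 → bin 2 (remaining 1)
3 → bin 3 (remaining 1)
3 → bin 4 (remaining 0)
3 → bin 5 (remaining 7)
7 → bin 5 (remaining 0)
5 bins × 10 = 50; used 48; unused 2.

2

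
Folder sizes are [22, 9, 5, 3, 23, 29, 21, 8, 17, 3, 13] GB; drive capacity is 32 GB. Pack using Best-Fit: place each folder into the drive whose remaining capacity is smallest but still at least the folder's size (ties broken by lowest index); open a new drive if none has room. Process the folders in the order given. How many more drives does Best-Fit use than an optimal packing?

Best-Fit: [22,9] [5,3,23] [29,3] [21,8] [17,13] → 5 drives.
Total size 153 GB; any packing needs at least ⌈153/32⌉ = 5 drives.
So 5 is already optimal.

0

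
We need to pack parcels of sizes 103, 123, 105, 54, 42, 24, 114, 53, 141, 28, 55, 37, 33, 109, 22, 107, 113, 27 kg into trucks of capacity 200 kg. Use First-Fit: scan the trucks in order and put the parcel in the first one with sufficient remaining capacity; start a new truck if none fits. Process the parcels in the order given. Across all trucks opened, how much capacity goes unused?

Put 103 kg in truck 1; 97 kg remain.
Put 123 kg in truck 2; 77 kg remain.
Put 105 kg in truck 3; 95 kg remain.
Put 54 kg in truck 1; 43 kg remain.
Put 42 kg in truck 1; 1 kg remain.
Put 24 kg in truck 2; 53 kg remain.
Put 114 kg in truck 4; 86 kg remain.
Put 53 kg in truck 2; 0 kg remain.
Put 141 kg in truck 5; 59 kg remain.
Put 28 kg in truck 3; 67 kg remain.
Put 55 kg in truck 3; 12 kg remain.
Put 37 kg in truck 4; 49 kg remain.
Put 33 kg in truck 4; 16 kg remain.
Put 109 kg in truck 6; 91 kg remain.
Put 22 kg in truck 5; 37 kg remain.
Put 107 kg in truck 7; 93 kg remain.
Put 113 kg in truck 8; 87 kg remain.
Put 27 kg in truck 5; 10 kg remain.
8 trucks × 200 kg = 1600 kg; used 1290 kg; unused 310 kg.

310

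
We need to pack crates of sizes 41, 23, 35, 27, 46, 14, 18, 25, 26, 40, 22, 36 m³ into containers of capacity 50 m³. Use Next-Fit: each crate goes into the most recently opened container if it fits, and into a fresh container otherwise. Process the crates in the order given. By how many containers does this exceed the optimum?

Next-Fit: [41] [23] [35] [27] [46] [14,18] [25] [26] [40] [22] [36] → 11 containers.
Total size 353 m³; any packing needs at least ⌈353/50⌉ = 8 containers.
An optimal packing achieves that bound: [46] [41] [40] [36,14] [35] [27,23] [26,22] [25,18] → 8 containers.
Excess: 11 − 8 = 3.

3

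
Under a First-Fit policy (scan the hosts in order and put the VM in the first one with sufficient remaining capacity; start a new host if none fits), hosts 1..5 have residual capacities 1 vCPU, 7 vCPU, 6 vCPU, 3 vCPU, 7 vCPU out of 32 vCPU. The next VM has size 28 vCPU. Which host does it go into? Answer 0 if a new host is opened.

0

No host has ≥ 28 vCPU free, so a new host is opened.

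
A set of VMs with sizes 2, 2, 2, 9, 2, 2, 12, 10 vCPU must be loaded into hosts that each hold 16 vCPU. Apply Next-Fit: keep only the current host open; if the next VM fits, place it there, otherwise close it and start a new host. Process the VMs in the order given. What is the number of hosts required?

Put 2 vCPU in host 1; 14 vCPU remain.
Put 2 vCPU in host 1; 12 vCPU remain.
Put 2 vCPU in host 1; 10 vCPU remain.
Put 9 vCPU in host 1; 1 vCPU remain.
Put 2 vCPU in host 2; 14 vCPU remain.
Put 2 vCPU in host 2; 12 vCPU remain.
Put 12 vCPU in host 2; 0 vCPU remain.
Put 10 vCPU in host 3; 6 vCPU remain.
Final hosts: [2,2,2,9] [2,2,12] [10].

3 hosts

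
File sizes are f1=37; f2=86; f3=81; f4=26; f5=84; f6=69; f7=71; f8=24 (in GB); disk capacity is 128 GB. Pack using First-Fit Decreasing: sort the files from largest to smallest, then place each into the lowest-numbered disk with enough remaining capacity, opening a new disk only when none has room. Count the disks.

5 disks

Sorted descending: 86, 84, 81, 71, 69, 37, 26, 24.
86 GB → disk 1 (remaining 42 GB)
84 GB → disk 2 (remaining 44 GB)
81 GB → disk 3 (remaining 47 GB)
71 GB → disk 4 (remaining 57 GB)
69 GB → disk 5 (remaining 59 GB)
37 GB → disk 1 (remaining 5 GB)
26 GB → disk 2 (remaining 18 GB)
24 GB → disk 3 (remaining 23 GB)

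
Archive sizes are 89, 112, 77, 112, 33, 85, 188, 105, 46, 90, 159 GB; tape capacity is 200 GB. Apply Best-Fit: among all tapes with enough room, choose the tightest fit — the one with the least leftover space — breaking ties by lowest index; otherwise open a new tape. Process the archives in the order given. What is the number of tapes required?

6 tapes

Put 89 GB in tape 1; 111 GB remain.
Put 112 GB in tape 2; 88 GB remain.
Put 77 GB in tape 2; 11 GB remain.
Put 112 GB in tape 3; 88 GB remain.
Put 33 GB in tape 3; 55 GB remain.
Put 85 GB in tape 1; 26 GB remain.
Put 188 GB in tape 4; 12 GB remain.
Put 105 GB in tape 5; 95 GB remain.
Put 46 GB in tape 3; 9 GB remain.
Put 90 GB in tape 5; 5 GB remain.
Put 159 GB in tape 6; 41 GB remain.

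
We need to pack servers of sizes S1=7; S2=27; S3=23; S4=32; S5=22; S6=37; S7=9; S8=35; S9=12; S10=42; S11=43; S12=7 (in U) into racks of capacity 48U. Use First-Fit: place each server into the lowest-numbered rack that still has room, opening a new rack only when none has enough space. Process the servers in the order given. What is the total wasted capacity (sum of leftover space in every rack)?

rack 1: place S1 (7U), 41U left
rack 1: place S2 (27U), 14U left
rack 2: place S3 (23U), 25U left
rack 3: place S4 (32U), 16U left
rack 2: place S5 (22U), 3U left
rack 4: place S6 (37U), 11U left
rack 1: place S7 (9U), 5U left
rack 5: place S8 (35U), 13U left
rack 3: place S9 (12U), 4U left
rack 6: place S10 (42U), 6U left
rack 7: place S11 (43U), 5U left
rack 4: place S12 (7U), 4U left
7 racks × 48U = 336U; used 296U; unused 40U.

40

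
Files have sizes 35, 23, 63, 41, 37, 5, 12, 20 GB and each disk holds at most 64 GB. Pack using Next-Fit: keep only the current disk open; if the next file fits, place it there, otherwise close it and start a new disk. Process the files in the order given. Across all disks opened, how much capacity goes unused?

84

Put 35 GB in disk 1; 29 GB remain.
Put 23 GB in disk 1; 6 GB remain.
Put 63 GB in disk 2; 1 GB remain.
Put 41 GB in disk 3; 23 GB remain.
Put 37 GB in disk 4; 27 GB remain.
Put 5 GB in disk 4; 22 GB remain.
Put 12 GB in disk 4; 10 GB remain.
Put 20 GB in disk 5; 44 GB remain.
5 disks × 64 GB = 320 GB; used 236 GB; unused 84 GB.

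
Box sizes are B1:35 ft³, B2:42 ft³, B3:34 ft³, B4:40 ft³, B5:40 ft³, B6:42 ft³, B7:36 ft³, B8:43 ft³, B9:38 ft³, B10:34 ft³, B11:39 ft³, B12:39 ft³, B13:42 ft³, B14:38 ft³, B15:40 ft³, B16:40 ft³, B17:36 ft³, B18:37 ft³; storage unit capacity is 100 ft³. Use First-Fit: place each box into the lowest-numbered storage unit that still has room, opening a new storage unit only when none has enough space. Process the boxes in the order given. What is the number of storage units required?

Put B1 (35 ft³) in storage unit 1; 65 ft³ remain.
Put B2 (42 ft³) in storage unit 1; 23 ft³ remain.
Put B3 (34 ft³) in storage unit 2; 66 ft³ remain.
Put B4 (40 ft³) in storage unit 2; 26 ft³ remain.
Put B5 (40 ft³) in storage unit 3; 60 ft³ remain.
Put B6 (42 ft³) in storage unit 3; 18 ft³ remain.
Put B7 (36 ft³) in storage unit 4; 64 ft³ remain.
Put B8 (43 ft³) in storage unit 4; 21 ft³ remain.
Put B9 (38 ft³) in storage unit 5; 62 ft³ remain.
Put B10 (34 ft³) in storage unit 5; 28 ft³ remain.
Put B11 (39 ft³) in storage unit 6; 61 ft³ remain.
Put B12 (39 ft³) in storage unit 6; 22 ft³ remain.
Put B13 (42 ft³) in storage unit 7; 58 ft³ remain.
Put B14 (38 ft³) in storage unit 7; 20 ft³ remain.
Put B15 (40 ft³) in storage unit 8; 60 ft³ remain.
Put B16 (40 ft³) in storage unit 8; 20 ft³ remain.
Put B17 (36 ft³) in storage unit 9; 64 ft³ remain.
Put B18 (37 ft³) in storage unit 9; 27 ft³ remain.
Final storage units: [35,42] [34,40] [40,42] [36,43] [38,34] [39,39] [42,38] [40,40] [36,37].

9 storage units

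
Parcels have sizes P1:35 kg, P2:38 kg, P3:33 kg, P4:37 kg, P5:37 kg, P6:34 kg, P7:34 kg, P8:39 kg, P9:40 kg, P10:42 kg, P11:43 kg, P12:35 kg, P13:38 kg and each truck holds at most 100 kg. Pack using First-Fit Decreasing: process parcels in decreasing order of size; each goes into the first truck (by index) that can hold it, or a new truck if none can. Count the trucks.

Sorted descending: 43, 42, 40, 39, 38, 38, 37, 37, 35, 35, 34, 34, 33.
Put 43 kg in truck 1; 57 kg remain.
Put 42 kg in truck 1; 15 kg remain.
Put 40 kg in truck 2; 60 kg remain.
Put 39 kg in truck 2; 21 kg remain.
Put 38 kg in truck 3; 62 kg remain.
Put 38 kg in truck 3; 24 kg remain.
Put 37 kg in truck 4; 63 kg remain.
Put 37 kg in truck 4; 26 kg remain.
Put 35 kg in truck 5; 65 kg remain.
Put 35 kg in truck 5; 30 kg remain.
Put 34 kg in truck 6; 66 kg remain.
Put 34 kg in truck 6; 32 kg remain.
Put 33 kg in truck 7; 67 kg remain.
Final trucks: [43,42] [40,39] [38,38] [37,37] [35,35] [34,34] [33].

7 trucks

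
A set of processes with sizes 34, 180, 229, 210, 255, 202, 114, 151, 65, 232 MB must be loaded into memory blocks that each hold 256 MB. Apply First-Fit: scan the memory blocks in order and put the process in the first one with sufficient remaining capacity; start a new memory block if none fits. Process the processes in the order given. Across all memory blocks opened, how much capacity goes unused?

34 MB → memory block 1 (remaining 222 MB)
180 MB → memory block 1 (remaining 42 MB)
229 MB → memory block 2 (remaining 27 MB)
210 MB → memory block 3 (remaining 46 MB)
255 MB → memory block 4 (remaining 1 MB)
202 MB → memory block 5 (remaining 54 MB)
114 MB → memory block 6 (remaining 142 MB)
151 MB → memory block 7 (remaining 105 MB)
65 MB → memory block 6 (remaining 77 MB)
232 MB → memory block 8 (remaining 24 MB)
8 memory blocks × 256 MB = 2048 MB; used 1672 MB; unused 376 MB.

376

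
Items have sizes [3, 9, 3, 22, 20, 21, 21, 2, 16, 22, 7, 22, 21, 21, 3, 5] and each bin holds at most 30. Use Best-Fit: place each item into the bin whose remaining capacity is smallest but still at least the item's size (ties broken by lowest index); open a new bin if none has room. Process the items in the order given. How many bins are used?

3 → bin 1 (remaining 27)
9 → bin 1 (remaining 18)
3 → bin 1 (remaining 15)
22 → bin 2 (remaining 8)
20 → bin 3 (remaining 10)
21 → bin 4 (remaining 9)
21 → bin 5 (remaining 9)
2 → bin 2 (remaining 6)
16 → bin 6 (remaining 14)
22 → bin 7 (remaining 8)
7 → bin 7 (remaining 1)
22 → bin 8 (remaining 8)
21 → bin 9 (remaining 9)
21 → bin 10 (remaining 9)
3 → bin 2 (remaining 3)
5 → bin 8 (remaining 3)

10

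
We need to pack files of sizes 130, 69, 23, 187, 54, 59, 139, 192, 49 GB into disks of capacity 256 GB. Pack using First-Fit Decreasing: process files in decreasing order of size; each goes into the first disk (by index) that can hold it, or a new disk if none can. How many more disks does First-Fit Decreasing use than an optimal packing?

First-Fit Decreasing: [192,59] [187,69] [139,54,49] [130,23] → 4 disks.
Total size 902 GB; any packing needs at least ⌈902/256⌉ = 4 disks.
So 4 is already optimal.

0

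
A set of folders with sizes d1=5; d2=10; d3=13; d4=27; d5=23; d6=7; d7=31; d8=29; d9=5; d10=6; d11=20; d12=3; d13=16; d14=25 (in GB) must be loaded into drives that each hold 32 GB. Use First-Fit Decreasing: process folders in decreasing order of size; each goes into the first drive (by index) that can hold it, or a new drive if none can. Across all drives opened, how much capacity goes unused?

Sorted descending: 31, 29, 27, 25, 23, 20, 16, 13, 10, 7, 6, 5, 5, 3.
drive 1: place 31 GB, 1 GB left
drive 2: place 29 GB, 3 GB left
drive 3: place 27 GB, 5 GB left
drive 4: place 25 GB, 7 GB left
drive 5: place 23 GB, 9 GB left
drive 6: place 20 GB, 12 GB left
drive 7: place 16 GB, 16 GB left
drive 7: place 13 GB, 3 GB left
drive 6: place 10 GB, 2 GB left
drive 4: place 7 GB, 0 GB left
drive 5: place 6 GB, 3 GB left
drive 3: place 5 GB, 0 GB left
drive 8: place 5 GB, 27 GB left
drive 2: place 3 GB, 0 GB left
8 drives × 32 GB = 256 GB; used 220 GB; unused 36 GB.

36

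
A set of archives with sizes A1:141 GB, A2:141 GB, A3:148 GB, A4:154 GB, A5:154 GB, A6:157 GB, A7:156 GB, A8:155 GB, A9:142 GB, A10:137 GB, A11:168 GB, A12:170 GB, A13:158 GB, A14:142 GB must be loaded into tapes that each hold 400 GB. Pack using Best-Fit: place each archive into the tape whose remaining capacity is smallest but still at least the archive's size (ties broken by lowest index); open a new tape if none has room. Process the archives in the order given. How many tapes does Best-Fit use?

7

Put A1 (141 GB) in tape 1; 259 GB remain.
Put A2 (141 GB) in tape 1; 118 GB remain.
Put A3 (148 GB) in tape 2; 252 GB remain.
Put A4 (154 GB) in tape 2; 98 GB remain.
Put A5 (154 GB) in tape 3; 246 GB remain.
Put A6 (157 GB) in tape 3; 89 GB remain.
Put A7 (156 GB) in tape 4; 244 GB remain.
Put A8 (155 GB) in tape 4; 89 GB remain.
Put A9 (142 GB) in tape 5; 258 GB remain.
Put A10 (137 GB) in tape 5; 121 GB remain.
Put A11 (168 GB) in tape 6; 232 GB remain.
Put A12 (170 GB) in tape 6; 62 GB remain.
Put A13 (158 GB) in tape 7; 242 GB remain.
Put A14 (142 GB) in tape 7; 100 GB remain.
Final tapes: [141,141] [148,154] [154,157] [156,155] [142,137] [168,170] [158,142].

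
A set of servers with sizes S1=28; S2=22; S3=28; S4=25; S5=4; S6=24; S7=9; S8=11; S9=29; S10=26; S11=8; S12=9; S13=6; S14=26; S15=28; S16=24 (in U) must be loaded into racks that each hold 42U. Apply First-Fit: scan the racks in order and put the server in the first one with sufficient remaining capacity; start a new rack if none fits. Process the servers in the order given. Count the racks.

Put S1 (28U) in rack 1; 14U remain.
Put S2 (22U) in rack 2; 20U remain.
Put S3 (28U) in rack 3; 14U remain.
Put S4 (25U) in rack 4; 17U remain.
Put S5 (4U) in rack 1; 10U remain.
Put S6 (24U) in rack 5; 18U remain.
Put S7 (9U) in rack 1; 1U remain.
Put S8 (11U) in rack 2; 9U remain.
Put S9 (29U) in rack 6; 13U remain.
Put S10 (26U) in rack 7; 16U remain.
Put S11 (8U) in rack 2; 1U remain.
Put S12 (9U) in rack 3; 5U remain.
Put S13 (6U) in rack 4; 11U remain.
Put S14 (26U) in rack 8; 16U remain.
Put S15 (28U) in rack 9; 14U remain.
Put S16 (24U) in rack 10; 18U remain.
Final racks: [28,4,9] [22,11,8] [28,9] [25,6] [24] [29] [26] [26] [28] [24].

10 racks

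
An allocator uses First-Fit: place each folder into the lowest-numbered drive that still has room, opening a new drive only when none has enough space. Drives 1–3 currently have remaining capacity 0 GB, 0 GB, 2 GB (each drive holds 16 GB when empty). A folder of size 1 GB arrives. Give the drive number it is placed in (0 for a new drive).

3

Drives with room: drive 3 (2 GB).
The first with room is drive 3.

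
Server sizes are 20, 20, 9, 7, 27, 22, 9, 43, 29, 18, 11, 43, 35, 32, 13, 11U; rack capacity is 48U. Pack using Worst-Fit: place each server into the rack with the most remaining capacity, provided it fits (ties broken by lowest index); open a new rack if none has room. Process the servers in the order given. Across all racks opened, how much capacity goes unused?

Put 20U in rack 1; 28U remain.
Put 20U in rack 1; 8U remain.
Put 9U in rack 2; 39U remain.
Put 7U in rack 2; 32U remain.
Put 27U in rack 2; 5U remain.
Put 22U in rack 3; 26U remain.
Put 9U in rack 3; 17U remain.
Put 43U in rack 4; 5U remain.
Put 29U in rack 5; 19U remain.
Put 18U in rack 5; 1U remain.
Put 11U in rack 3; 6U remain.
Put 43U in rack 6; 5U remain.
Put 35U in rack 7; 13U remain.
Put 32U in rack 8; 16U remain.
Put 13U in rack 8; 3U remain.
Put 11U in rack 7; 2U remain.
8 racks × 48U = 384U; used 349U; unused 35U.

35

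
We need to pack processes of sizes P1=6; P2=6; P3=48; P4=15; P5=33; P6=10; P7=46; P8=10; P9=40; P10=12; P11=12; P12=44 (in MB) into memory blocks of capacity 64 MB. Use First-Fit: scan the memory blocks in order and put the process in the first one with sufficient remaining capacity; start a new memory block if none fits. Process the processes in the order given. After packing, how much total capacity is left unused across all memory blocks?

38

Put P1 (6 MB) in memory block 1; 58 MB remain.
Put P2 (6 MB) in memory block 1; 52 MB remain.
Put P3 (48 MB) in memory block 1; 4 MB remain.
Put P4 (15 MB) in memory block 2; 49 MB remain.
Put P5 (33 MB) in memory block 2; 16 MB remain.
Put P6 (10 MB) in memory block 2; 6 MB remain.
Put P7 (46 MB) in memory block 3; 18 MB remain.
Put P8 (10 MB) in memory block 3; 8 MB remain.
Put P9 (40 MB) in memory block 4; 24 MB remain.
Put P10 (12 MB) in memory block 4; 12 MB remain.
Put P11 (12 MB) in memory block 4; 0 MB remain.
Put P12 (44 MB) in memory block 5; 20 MB remain.
5 memory blocks × 64 MB = 320 MB; used 282 MB; unused 38 MB.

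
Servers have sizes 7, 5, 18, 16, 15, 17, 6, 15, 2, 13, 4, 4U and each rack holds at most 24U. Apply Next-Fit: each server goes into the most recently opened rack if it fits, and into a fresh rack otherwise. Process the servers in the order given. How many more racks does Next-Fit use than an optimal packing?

1

Next-Fit: [7,5] [18] [16] [15] [17,6] [15,2] [13,4,4] → 7 racks.
Total size 122U; any packing needs at least ⌈122/24⌉ = 6 racks.
An optimal packing achieves that bound: [18,6] [17,7] [16,5,2] [15,4,4] [15] [13] → 6 racks.
Excess: 7 − 6 = 1.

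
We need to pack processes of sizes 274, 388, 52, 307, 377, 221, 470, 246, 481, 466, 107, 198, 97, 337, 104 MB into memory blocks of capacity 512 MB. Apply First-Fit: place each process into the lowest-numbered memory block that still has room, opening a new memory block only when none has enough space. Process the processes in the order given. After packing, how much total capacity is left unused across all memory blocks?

memory block 1: place 274 MB, 238 MB left
memory block 2: place 388 MB, 124 MB left
memory block 1: place 52 MB, 186 MB left
memory block 3: place 307 MB, 205 MB left
memory block 4: place 377 MB, 135 MB left
memory block 5: place 221 MB, 291 MB left
memory block 6: place 470 MB, 42 MB left
memory block 5: place 246 MB, 45 MB left
memory block 7: place 481 MB, 31 MB left
memory block 8: place 466 MB, 46 MB left
memory block 1: place 107 MB, 79 MB left
memory block 3: place 198 MB, 7 MB left
memory block 2: place 97 MB, 27 MB left
memory block 9: place 337 MB, 175 MB left
memory block 4: place 104 MB, 31 MB left
9 memory blocks × 512 MB = 4608 MB; used 4125 MB; unused 483 MB.

483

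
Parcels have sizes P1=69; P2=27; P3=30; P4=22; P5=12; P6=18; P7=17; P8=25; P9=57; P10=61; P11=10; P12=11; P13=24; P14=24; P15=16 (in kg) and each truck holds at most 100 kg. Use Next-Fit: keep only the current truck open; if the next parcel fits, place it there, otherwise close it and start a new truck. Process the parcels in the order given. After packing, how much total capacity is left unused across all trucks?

77

P1 (69 kg) → truck 1 (remaining 31 kg)
P2 (27 kg) → truck 1 (remaining 4 kg)
P3 (30 kg) → truck 2 (remaining 70 kg)
P4 (22 kg) → truck 2 (remaining 48 kg)
P5 (12 kg) → truck 2 (remaining 36 kg)
P6 (18 kg) → truck 2 (remaining 18 kg)
P7 (17 kg) → truck 2 (remaining 1 kg)
P8 (25 kg) → truck 3 (remaining 75 kg)
P9 (57 kg) → truck 3 (remaining 18 kg)
P10 (61 kg) → truck 4 (remaining 39 kg)
P11 (10 kg) → truck 4 (remaining 29 kg)
P12 (11 kg) → truck 4 (remaining 18 kg)
P13 (24 kg) → truck 5 (remaining 76 kg)
P14 (24 kg) → truck 5 (remaining 52 kg)
P15 (16 kg) → truck 5 (remaining 36 kg)
5 trucks × 100 kg = 500 kg; used 423 kg; unused 77 kg.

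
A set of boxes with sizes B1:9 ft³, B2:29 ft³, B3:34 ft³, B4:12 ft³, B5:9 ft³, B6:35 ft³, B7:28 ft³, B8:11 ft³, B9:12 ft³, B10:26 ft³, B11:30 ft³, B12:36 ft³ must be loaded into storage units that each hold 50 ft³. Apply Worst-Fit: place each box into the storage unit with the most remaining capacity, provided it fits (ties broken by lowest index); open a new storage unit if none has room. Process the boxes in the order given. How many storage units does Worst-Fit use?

Put B1 (9 ft³) in storage unit 1; 41 ft³ remain.
Put B2 (29 ft³) in storage unit 1; 12 ft³ remain.
Put B3 (34 ft³) in storage unit 2; 16 ft³ remain.
Put B4 (12 ft³) in storage unit 2; 4 ft³ remain.
Put B5 (9 ft³) in storage unit 1; 3 ft³ remain.
Put B6 (35 ft³) in storage unit 3; 15 ft³ remain.
Put B7 (28 ft³) in storage unit 4; 22 ft³ remain.
Put B8 (11 ft³) in storage unit 4; 11 ft³ remain.
Put B9 (12 ft³) in storage unit 3; 3 ft³ remain.
Put B10 (26 ft³) in storage unit 5; 24 ft³ remain.
Put B11 (30 ft³) in storage unit 6; 20 ft³ remain.
Put B12 (36 ft³) in storage unit 7; 14 ft³ remain.
Final storage units: [9,29,9] [34,12] [35,12] [28,11] [26] [30] [36].

7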